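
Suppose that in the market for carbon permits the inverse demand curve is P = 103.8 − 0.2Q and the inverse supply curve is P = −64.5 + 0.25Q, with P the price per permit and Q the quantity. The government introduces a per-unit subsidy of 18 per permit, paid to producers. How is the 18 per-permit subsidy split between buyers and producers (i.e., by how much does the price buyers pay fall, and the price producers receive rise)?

Buyers gain 8 per permit; producers gain 10 per permit.

Rewrite in direct form: Qd = 519 − 5P and Qs = 4P + 258.
Without the subsidy, 519 − 5P = 4P + 258 gives 9P = 261, so P* = 29 and Q* = 374.
With a per-unit subsidy paid to producers, each receives P + 18 per unit sold, so supply becomes Qs = 4(P + 18) + 258.
Solving gives Q = 414 with buyers paying 21 and producers receiving 39 (the 18 wedge).
Gain to buyers: 8; to producers: 10. (They sum to 18.)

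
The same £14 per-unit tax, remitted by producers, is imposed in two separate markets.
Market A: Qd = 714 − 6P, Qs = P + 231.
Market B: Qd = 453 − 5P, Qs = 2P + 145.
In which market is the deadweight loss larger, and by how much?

Market B, by £56.

Market A: pre-tax P* = £69, Q* = 300; post-tax Q = 288; deadweight loss = £84.
Market B: pre-tax P* = £44, Q* = 233; post-tax Q = 213; deadweight loss = £140.
Difference: £84 vs £140 → market B is larger by £56.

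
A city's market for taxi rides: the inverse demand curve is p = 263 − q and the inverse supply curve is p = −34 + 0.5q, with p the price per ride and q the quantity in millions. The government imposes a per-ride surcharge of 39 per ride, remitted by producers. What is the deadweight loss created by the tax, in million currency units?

Rewrite in direct form: qd = 263 − p and qs = 2p + 68.
Before the tax: set 263 − p = 2p + 68 → p* = 65, q* = 198.
With the tax collected from producers, supply shifts: qs = 2(p − 39) + 68.
Solving gives q = 172 with buyers paying 91 and producers receiving 52 (the 39 wedge).
Quantity falls by |ΔQ| = |198 − 172| = 26.
DWL = ½ · t · |ΔQ| = ½ · 39 · 26 = 507.

Deadweight loss = 507 million.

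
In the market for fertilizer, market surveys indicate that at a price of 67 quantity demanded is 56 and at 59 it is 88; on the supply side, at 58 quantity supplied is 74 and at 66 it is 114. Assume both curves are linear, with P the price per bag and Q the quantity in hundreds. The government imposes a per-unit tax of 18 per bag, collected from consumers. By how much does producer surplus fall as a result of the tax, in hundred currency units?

Producer surplus falls by 512 hundred.

Demand slope: (88 − 56)/(59 − 67) = -4, so Qd = 324 − 4P.
Supply slope: (114 − 74)/(66 − 58) = 5, so Qs = 5P − 216.
Before the tax: set 324 − 4P = 5P − 216 → P* = 60, Q* = 84.
With the tax collected from consumers, demand (in seller-price terms) shifts: Qd = 324 − 4(P + 18).
Solving gives Q = 44 with consumers paying 70 and sellers receiving 52 (the 18 wedge).
ΔPS is the trapezoid between Q = 44 and Q = 84 of height 8: ½ · (84 + 44) · 8 = 512.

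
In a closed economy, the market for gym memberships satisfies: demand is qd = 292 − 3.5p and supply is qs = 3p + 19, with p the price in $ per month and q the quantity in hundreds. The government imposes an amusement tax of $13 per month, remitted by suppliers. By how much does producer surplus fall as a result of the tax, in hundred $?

Producer surplus falls by $941.5 hundred.

Without the tax, 292 − 3.5p = 3p + 19 gives 6.5p = 273, so p* = $42 and q* = 145.
With the tax collected from suppliers, supply shifts: qs = 3(p − 13) + 19.
New equilibrium: buyers pay $48, suppliers receive $35, q = 124. (Wedge: pb − ps = 13.)
ΔPS is the trapezoid between Q = 124 and Q = 145 of height $7: ½ · (145 + 124) · 7 = $941.5.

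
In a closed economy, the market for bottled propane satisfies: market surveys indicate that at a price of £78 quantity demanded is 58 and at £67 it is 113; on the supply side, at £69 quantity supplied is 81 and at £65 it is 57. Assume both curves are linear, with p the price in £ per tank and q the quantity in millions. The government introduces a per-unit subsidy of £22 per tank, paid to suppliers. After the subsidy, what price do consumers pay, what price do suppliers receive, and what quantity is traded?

Demand slope: (113 − 58)/(67 − 78) = -5, so qd = 448 − 5p.
Supply slope: (57 − 81)/(65 − 69) = 6, so qs = 6p − 333.
Without the subsidy, 448 − 5p = 6p − 333 gives 11p = 781, so p* = £71 and q* = 93.
With a per-unit subsidy paid to suppliers, each receives p + 22 per unit sold, so supply becomes qs = 6(p + 22) − 333.
Solving gives q = 153 with consumers paying £59 and suppliers receiving £81 (the £22 wedge).

Consumers pay £59; suppliers receive £81; quantity = 153.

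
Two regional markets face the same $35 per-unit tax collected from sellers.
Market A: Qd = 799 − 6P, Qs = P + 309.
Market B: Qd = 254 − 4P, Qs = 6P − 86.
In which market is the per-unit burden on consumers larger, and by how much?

Market A: pre-tax P* = $70, Q* = 379; post-tax Q = 349; per-unit burden on consumers = $5.
Market B: pre-tax P* = $34, Q* = 118; post-tax Q = 34; per-unit burden on consumers = $21.
Difference: $5 vs $21 → market B is larger by $16.

Market B, by $16.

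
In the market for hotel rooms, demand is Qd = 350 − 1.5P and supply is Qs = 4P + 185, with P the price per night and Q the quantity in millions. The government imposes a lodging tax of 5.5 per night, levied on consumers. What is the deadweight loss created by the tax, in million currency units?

Before the tax: set 350 − 1.5P = 4P + 185 → P* = 30, Q* = 305.
With the tax collected from consumers, demand (in seller-price terms) shifts: Qd = 350 − 1.5(P + 5.5).
Solving gives Q = 299 with consumers paying 34 and sellers receiving 28.5 (the 5.5 wedge).
Quantity falls by |ΔQ| = |305 − 299| = 6.
DWL = ½ · t · |ΔQ| = ½ · 5.5 · 6 = 16.5.

Deadweight loss = 16.5 million.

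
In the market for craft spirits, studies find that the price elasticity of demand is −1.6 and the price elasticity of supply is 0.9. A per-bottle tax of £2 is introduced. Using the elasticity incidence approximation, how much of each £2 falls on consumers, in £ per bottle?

Incidence ratio: consumers' share ≈ εs / (εs + |εd|) = 0.9 / (0.9 + 1.6) = 0.36.
So consumers bear ≈ 0.36 × £2 = £0.72; producers bear £1.28.

Consumers bear ≈ £0.72 per bottle.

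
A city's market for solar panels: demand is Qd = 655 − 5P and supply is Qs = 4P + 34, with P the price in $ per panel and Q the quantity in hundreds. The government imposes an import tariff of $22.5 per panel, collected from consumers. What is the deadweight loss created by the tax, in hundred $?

Before the tax: set 655 − 5P = 4P + 34 → P* = $69, Q* = 310.
With the tax collected from consumers, demand (in seller-price terms) shifts: Qd = 655 − 5(P + 22.5).
New equilibrium: consumers pay $79, suppliers receive $56.5, Q = 260. (Wedge: Pb − Ps = 22.5.)
Quantity falls by |ΔQ| = |310 − 260| = 50.
DWL = ½ · t · |ΔQ| = ½ · 22.5 · 50 = $562.5.

Deadweight loss = $562.5 hundred.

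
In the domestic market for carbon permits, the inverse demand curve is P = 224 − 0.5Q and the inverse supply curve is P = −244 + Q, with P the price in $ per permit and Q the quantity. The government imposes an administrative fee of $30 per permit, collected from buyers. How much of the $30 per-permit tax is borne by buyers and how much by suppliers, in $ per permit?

Buyers bear $10 per permit; suppliers bear $20 per permit.

Rewrite in direct form: Qd = 448 − 2P and Qs = P + 244.
Before the tax: set 448 − 2P = P + 244 → P* = $68, Q* = 312.
With the tax collected from buyers, demand (in seller-price terms) shifts: Qd = 448 − 2(P + 30).
New equilibrium: buyers pay $78, suppliers receive $48, Q = 292. (Wedge: Pb − Ps = 30.)
Burden on buyers: $10; on suppliers: $20. (They sum to $30.)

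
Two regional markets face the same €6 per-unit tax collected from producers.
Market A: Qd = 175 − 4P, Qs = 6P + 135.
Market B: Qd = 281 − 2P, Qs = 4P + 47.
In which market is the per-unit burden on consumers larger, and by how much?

Market B, by €0.4.

Market A: pre-tax P* = €4, Q* = 159; post-tax Q = 144.6; per-unit burden on consumers = €3.6.
Market B: pre-tax P* = €39, Q* = 203; post-tax Q = 195; per-unit burden on consumers = €4.
Difference: €3.6 vs €4 → market B is larger by €0.4.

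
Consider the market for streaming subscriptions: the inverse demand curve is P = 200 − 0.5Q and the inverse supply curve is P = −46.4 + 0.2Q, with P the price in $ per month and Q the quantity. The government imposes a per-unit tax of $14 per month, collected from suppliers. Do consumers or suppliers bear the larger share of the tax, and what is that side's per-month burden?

Inverting to Q(P) form: Qd = 400 − 2P; Qs = 5P + 232.
Without the tax, 400 − 2P = 5P + 232 gives 7P = 168, so P* = $24 and Q* = 352.
With the tax collected from suppliers, supply shifts: Qs = 5(P − 14) + 232.
Solving gives Q = 332 with consumers paying $34 and suppliers receiving $20 (the $14 wedge).
Per-month burden: consumers $10, suppliers $4.
Consumers take the larger share because demand is less price-elastic here (demand slope 2 vs supply slope 5).
The less price-elastic side of the market bears the larger share of a per-unit tax.

Consumers bear the larger share: $10 per month.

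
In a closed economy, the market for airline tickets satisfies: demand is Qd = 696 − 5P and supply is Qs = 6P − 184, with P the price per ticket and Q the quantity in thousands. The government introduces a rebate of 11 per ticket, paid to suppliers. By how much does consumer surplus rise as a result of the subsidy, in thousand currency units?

Consumer surplus rises by 1866 thousand.

Before the subsidy: set 696 − 5P = 6P − 184 → P* = 80, Q* = 296.
With a per-unit subsidy paid to suppliers, each receives P + 11 per unit sold, so supply becomes Qs = 6(P + 11) − 184.
Solving gives Q = 326 with buyers paying 74 and suppliers receiving 85 (the 11 wedge).
ΔCS is the trapezoid between Q = 326 and Q = 296 of height 6: ½ · (296 + 326) · 6 = 1866.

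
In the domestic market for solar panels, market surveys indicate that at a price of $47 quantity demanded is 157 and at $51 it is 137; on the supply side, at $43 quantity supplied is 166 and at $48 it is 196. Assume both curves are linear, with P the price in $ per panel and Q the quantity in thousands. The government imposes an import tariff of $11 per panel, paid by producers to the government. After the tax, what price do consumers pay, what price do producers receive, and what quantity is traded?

Demand slope: (137 − 157)/(51 − 47) = -5, so Qd = 392 − 5P.
Supply slope: (196 − 166)/(48 − 43) = 6, so Qs = 6P − 92.
Before the tax: set 392 − 5P = 6P − 92 → P* = $44, Q* = 172.
With the tax collected from producers, supply shifts: Qs = 6(P − 11) − 92.
New equilibrium: consumers pay $50, producers receive $39, Q = 142. (Wedge: Pb − Ps = 11.)

Consumers pay $50; producers receive $39; quantity = 142.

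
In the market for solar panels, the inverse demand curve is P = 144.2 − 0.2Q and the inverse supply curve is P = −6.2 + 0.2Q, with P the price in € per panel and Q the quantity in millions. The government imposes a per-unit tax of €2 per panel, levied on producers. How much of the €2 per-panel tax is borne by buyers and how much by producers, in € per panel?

Rewrite in direct form: Qd = 721 − 5P and Qs = 5P + 31.
Before the tax: set 721 − 5P = 5P + 31 → P* = €69, Q* = 376.
With the tax collected from producers, supply shifts: Qs = 5(P − 2) + 31.
Solving gives Q = 371 with buyers paying €70 and producers receiving €68 (the €2 wedge).
Burden on buyers: €1; on producers: €1. (They sum to €2.)

Buyers bear €1 per panel; producers bear €1 per panel.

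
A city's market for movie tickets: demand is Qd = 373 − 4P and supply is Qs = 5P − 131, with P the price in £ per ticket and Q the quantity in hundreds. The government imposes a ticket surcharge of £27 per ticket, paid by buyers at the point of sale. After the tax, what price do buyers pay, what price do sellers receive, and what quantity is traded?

Buyers pay £71; sellers receive £44; quantity = 89.

Without the tax, 373 − 4P = 5P − 131 gives 9P = 504, so P* = £56 and Q* = 149.
With the tax collected from buyers, demand (in seller-price terms) shifts: Qd = 373 − 4(P + 27).
New equilibrium: buyers pay £71, sellers receive £44, Q = 89. (Wedge: Pb − Ps = 27.)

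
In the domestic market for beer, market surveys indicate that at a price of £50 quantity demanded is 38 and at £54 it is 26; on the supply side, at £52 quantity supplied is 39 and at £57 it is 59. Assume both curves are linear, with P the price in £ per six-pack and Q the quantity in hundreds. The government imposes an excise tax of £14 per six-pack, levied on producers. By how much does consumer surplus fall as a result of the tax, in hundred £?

Consumer surplus falls by £184 hundred.

Demand slope: (26 − 38)/(54 − 50) = -3, so Qd = 188 − 3P.
Supply slope: (59 − 39)/(57 − 52) = 4, so Qs = 4P − 169.
Before the tax: set 188 − 3P = 4P − 169 → P* = £51, Q* = 35.
With the tax collected from producers, supply shifts: Qs = 4(P − 14) − 169.
Solving gives Q = 11 with buyers paying £59 and producers receiving £45 (the £14 wedge).
ΔCS is the trapezoid between Q = 11 and Q = 35 of height £8: ½ · (35 + 11) · 8 = £184.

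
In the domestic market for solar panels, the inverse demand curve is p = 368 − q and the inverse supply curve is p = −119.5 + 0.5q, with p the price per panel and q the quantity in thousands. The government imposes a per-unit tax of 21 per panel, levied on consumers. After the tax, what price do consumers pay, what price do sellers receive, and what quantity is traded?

Inverting to q(p) form: qd = 368 − p; qs = 2p + 239.
Without the tax, 368 − p = 2p + 239 gives 3p = 129, so p* = 43 and q* = 325.
With the tax collected from consumers, demand (in seller-price terms) shifts: qd = 368 − (p + 21).
Solving gives q = 311 with consumers paying 57 and sellers receiving 36 (the 21 wedge).

Consumers pay 57; sellers receive 36; quantity = 311.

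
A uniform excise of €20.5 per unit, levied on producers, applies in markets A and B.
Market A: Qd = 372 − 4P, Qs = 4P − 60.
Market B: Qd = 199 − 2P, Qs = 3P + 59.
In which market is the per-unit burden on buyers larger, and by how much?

Market A: pre-tax P* = €54, Q* = 156; post-tax Q = 115; per-unit burden on buyers = €10.25.
Market B: pre-tax P* = €28, Q* = 143; post-tax Q = 118.4; per-unit burden on buyers = €12.3.
Difference: €10.25 vs €12.3 → market B is larger by €2.05.

Market B, by €2.05.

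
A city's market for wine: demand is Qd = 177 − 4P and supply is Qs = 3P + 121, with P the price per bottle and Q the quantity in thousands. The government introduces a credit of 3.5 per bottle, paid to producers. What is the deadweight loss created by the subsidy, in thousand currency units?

Deadweight loss = 10.5 thousand.

Without the subsidy, 177 − 4P = 3P + 121 gives 7P = 56, so P* = 8 and Q* = 145.
With a per-unit subsidy paid to producers, each receives P + 3.5 per unit sold, so supply becomes Qs = 3(P + 3.5) + 121.
New equilibrium: consumers pay 6.5, producers receive 10, Q = 151. (Wedge: Pb − Ps = −3.5.)
Quantity rises by |ΔQ| = |145 − 151| = 6.
DWL = ½ · t · |ΔQ| = ½ · 3.5 · 6 = 10.5.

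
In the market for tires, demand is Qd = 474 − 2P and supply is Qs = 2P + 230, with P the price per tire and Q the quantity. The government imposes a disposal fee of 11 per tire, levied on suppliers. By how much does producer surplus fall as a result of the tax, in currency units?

Before the tax: set 474 − 2P = 2P + 230 → P* = 61, Q* = 352.
With the tax collected from suppliers, supply shifts: Qs = 2(P − 11) + 230.
New equilibrium: consumers pay 66.5, suppliers receive 55.5, Q = 341. (Wedge: Pb − Ps = 11.)
ΔPS is the trapezoid between Q = 341 and Q = 352 of height 5.5: ½ · (352 + 341) · 5.5 = 1905.75.

Producer surplus falls by 1905.75.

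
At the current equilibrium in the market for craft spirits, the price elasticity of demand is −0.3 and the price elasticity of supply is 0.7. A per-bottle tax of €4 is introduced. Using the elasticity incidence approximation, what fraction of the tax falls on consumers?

Incidence ratio: consumers' share ≈ εs / (εs + |εd|) = 0.7 / (0.7 + 0.3) = 0.7.
Supply is the more elastic side, so consumers bear the larger share.

Consumers' share ≈ 0.7.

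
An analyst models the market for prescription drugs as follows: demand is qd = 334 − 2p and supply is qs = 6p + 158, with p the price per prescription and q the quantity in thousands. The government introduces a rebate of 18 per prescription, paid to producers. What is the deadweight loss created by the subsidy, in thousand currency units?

Deadweight loss = 243 thousand.

Without the subsidy, 334 − 2p = 6p + 158 gives 8p = 176, so p* = 22 and q* = 290.
With a per-unit subsidy paid to producers, each receives p + 18 per unit sold, so supply becomes qs = 6(p + 18) + 158.
Solving gives q = 317 with consumers paying 8.5 and producers receiving 26.5 (the 18 wedge).
Quantity rises by |ΔQ| = |290 − 317| = 27.
DWL = ½ · t · |ΔQ| = ½ · 18 · 27 = 243.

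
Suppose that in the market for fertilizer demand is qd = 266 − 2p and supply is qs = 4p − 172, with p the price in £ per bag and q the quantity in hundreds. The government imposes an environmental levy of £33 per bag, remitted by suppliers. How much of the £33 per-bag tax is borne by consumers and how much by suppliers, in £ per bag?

Without the tax, 266 − 2p = 4p − 172 gives 6p = 438, so p* = £73 and q* = 120.
With the tax collected from suppliers, supply shifts: qs = 4(p − 33) − 172.
Solving gives q = 76 with consumers paying £95 and suppliers receiving £62 (the £33 wedge).
Burden on consumers: £22; on suppliers: £11. (They sum to £33.)
The less price-elastic side of the market bears the larger share of a per-unit tax.

Consumers bear £22 per bag; suppliers bear £11 per bag.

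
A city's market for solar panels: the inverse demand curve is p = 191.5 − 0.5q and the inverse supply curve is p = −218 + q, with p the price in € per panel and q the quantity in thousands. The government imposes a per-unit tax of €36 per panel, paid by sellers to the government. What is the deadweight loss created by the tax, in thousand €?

Inverting to q(p) form: qd = 383 − 2p; qs = p + 218.
Without the tax, 383 − 2p = p + 218 gives 3p = 165, so p* = €55 and q* = 273.
With the tax collected from sellers, supply shifts: qs = (p − 36) + 218.
Solving gives q = 249 with buyers paying €67 and sellers receiving €31 (the €36 wedge).
Quantity falls by |ΔQ| = |273 − 249| = 24.
DWL = ½ · t · |ΔQ| = ½ · 36 · 24 = €432.

Deadweight loss = €432 thousand.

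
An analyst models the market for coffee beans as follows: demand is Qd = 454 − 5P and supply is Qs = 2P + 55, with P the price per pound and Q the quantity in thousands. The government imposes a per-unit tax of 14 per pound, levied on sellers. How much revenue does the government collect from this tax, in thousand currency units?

Tax revenue = 2086 thousand.

Before the tax: set 454 − 5P = 2P + 55 → P* = 57, Q* = 169.
With the tax collected from sellers, supply shifts: Qs = 2(P − 14) + 55.
New equilibrium: consumers pay 61, sellers receive 47, Q = 149. (Wedge: Pb − Ps = 14.)
Revenue = t · Q = 14 · 149 = 2086.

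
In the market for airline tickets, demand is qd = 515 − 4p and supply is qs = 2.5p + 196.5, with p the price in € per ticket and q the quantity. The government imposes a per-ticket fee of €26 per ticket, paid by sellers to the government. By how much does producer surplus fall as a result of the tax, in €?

Producer surplus falls by €4784.

Without the tax, 515 − 4p = 2.5p + 196.5 gives 6.5p = 318.5, so p* = €49 and q* = 319.
With the tax collected from sellers, supply shifts: qs = 2.5(p − 26) + 196.5.
Solving gives q = 279 with buyers paying €59 and sellers receiving €33 (the €26 wedge).
ΔPS is the trapezoid between Q = 279 and Q = 319 of height €16: ½ · (319 + 279) · 16 = €4784.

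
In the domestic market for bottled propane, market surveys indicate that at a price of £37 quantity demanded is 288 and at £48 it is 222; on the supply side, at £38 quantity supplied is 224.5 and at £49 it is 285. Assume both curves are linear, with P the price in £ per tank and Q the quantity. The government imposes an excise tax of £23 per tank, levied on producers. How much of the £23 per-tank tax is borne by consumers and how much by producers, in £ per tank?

Demand slope: (222 − 288)/(48 − 37) = -6, so Qd = 510 − 6P.
Supply slope: (285 − 224.5)/(49 − 38) = 5.5, so Qs = 5.5P + 15.5.
Without the tax, 510 − 6P = 5.5P + 15.5 gives 11.5P = 494.5, so P* = £43 and Q* = 252.
With the tax collected from producers, supply shifts: Qs = 5.5(P − 23) + 15.5.
Solving gives Q = 186 with consumers paying £54 and producers receiving £31 (the £23 wedge).
Burden on consumers: £11; on producers: £12. (They sum to £23.)

Consumers bear £11 per tank; producers bear £12 per tank.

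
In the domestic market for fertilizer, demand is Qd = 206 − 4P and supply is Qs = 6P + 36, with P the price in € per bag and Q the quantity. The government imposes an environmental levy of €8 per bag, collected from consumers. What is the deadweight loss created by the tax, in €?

Without the tax, 206 − 4P = 6P + 36 gives 10P = 170, so P* = €17 and Q* = 138.
With the tax collected from consumers, demand (in seller-price terms) shifts: Qd = 206 − 4(P + 8).
Solving gives Q = 118.8 with consumers paying €21.8 and sellers receiving €13.8 (the €8 wedge).
Quantity falls by |ΔQ| = |138 − 118.8| = 19.2.
DWL = ½ · t · |ΔQ| = ½ · 8 · 19.2 = €76.8.

Deadweight loss = €76.8.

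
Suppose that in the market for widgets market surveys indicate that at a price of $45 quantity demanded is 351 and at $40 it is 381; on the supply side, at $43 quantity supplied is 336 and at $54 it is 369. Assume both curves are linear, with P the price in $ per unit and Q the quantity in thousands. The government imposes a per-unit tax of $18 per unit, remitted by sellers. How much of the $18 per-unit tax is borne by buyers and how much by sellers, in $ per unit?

Demand slope: (381 − 351)/(40 − 45) = -6, so Qd = 621 − 6P.
Supply slope: (369 − 336)/(54 − 43) = 3, so Qs = 3P + 207.
Before the tax: set 621 − 6P = 3P + 207 → P* = $46, Q* = 345.
With the tax collected from sellers, supply shifts: Qs = 3(P − 18) + 207.
Solving gives Q = 309 with buyers paying $52 and sellers receiving $34 (the $18 wedge).
Burden on buyers: $6; on sellers: $12. (They sum to $18.)
The less price-elastic side of the market bears the larger share of a per-unit tax.

Buyers bear $6 per unit; sellers bear $12 per unit.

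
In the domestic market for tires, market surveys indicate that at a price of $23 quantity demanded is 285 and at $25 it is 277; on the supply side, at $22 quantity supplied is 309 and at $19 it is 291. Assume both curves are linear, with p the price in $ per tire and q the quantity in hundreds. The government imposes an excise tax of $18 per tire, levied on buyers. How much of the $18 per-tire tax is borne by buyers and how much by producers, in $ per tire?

Buyers bear $10.8 per tire; producers bear $7.2 per tire.

Demand slope: (277 − 285)/(25 − 23) = -4, so qd = 377 − 4p.
Supply slope: (291 − 309)/(19 − 22) = 6, so qs = 6p + 177.
Without the tax, 377 − 4p = 6p + 177 gives 10p = 200, so p* = $20 and q* = 297.
With the tax collected from buyers, demand (in seller-price terms) shifts: qd = 377 − 4(p + 18).
Solving gives q = 253.8 with buyers paying $30.8 and producers receiving $12.8 (the $18 wedge).
Burden on buyers: $10.8; on producers: $7.2. (They sum to $18.)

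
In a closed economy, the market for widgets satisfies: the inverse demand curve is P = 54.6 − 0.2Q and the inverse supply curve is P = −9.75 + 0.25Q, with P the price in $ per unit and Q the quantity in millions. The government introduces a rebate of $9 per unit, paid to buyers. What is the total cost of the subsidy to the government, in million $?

Rewrite in direct form: Qd = 273 − 5P and Qs = 4P + 39.
Before the subsidy: set 273 − 5P = 4P + 39 → P* = $26, Q* = 143.
With a per-unit subsidy paid to buyers, each effectively pays P − 9, so demand becomes Qd = 273 − 5(P − 9).
Solving gives Q = 163 with buyers paying $22 and producers receiving $31 (the $9 wedge).
Outlay = t · Q = 9 · 163 = $1467.

Government outlay = $1467 million.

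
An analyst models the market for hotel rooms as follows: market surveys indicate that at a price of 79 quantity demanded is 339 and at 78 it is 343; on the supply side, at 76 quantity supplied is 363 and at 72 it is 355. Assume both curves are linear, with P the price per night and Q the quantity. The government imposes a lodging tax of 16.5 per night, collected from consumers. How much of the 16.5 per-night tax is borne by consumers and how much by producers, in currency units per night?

Consumers bear 5.5 per night; producers bear 11 per night.

Demand slope: (343 − 339)/(78 − 79) = -4, so Qd = 655 − 4P.
Supply slope: (355 − 363)/(72 − 76) = 2, so Qs = 2P + 211.
Without the tax, 655 − 4P = 2P + 211 gives 6P = 444, so P* = 74 and Q* = 359.
With the tax collected from consumers, demand (in seller-price terms) shifts: Qd = 655 − 4(P + 16.5).
New equilibrium: consumers pay 79.5, producers receive 63, Q = 337. (Wedge: Pb − Ps = 16.5.)
Burden on consumers: 5.5; on producers: 11. (They sum to 16.5.)
The less price-elastic side of the market bears the larger share of a per-unit tax.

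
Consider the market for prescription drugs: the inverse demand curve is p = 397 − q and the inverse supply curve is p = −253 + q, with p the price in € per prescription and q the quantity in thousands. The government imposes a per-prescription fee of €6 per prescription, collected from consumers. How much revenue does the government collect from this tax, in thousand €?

Inverting to q(p) form: qd = 397 − p; qs = p + 253.
Before the tax: set 397 − p = p + 253 → p* = €72, q* = 325.
With the tax collected from consumers, demand (in seller-price terms) shifts: qd = 397 − (p + 6).
Solving gives q = 322 with consumers paying €75 and sellers receiving €69 (the €6 wedge).
Revenue = t · Q = 6 · 322 = €1932.

Tax revenue = €1932 thousand.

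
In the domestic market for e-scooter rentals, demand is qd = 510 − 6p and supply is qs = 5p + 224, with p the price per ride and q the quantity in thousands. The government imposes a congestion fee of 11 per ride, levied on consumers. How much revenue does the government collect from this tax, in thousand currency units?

Without the tax, 510 − 6p = 5p + 224 gives 11p = 286, so p* = 26 and q* = 354.
With the tax collected from consumers, demand (in seller-price terms) shifts: qd = 510 − 6(p + 11).
Solving gives q = 324 with consumers paying 31 and suppliers receiving 20 (the 11 wedge).
Revenue = t · Q = 11 · 324 = 3564.

Tax revenue = 3564 thousand.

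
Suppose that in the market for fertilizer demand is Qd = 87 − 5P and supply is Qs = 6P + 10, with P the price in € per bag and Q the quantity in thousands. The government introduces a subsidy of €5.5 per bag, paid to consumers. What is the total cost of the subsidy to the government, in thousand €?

Government outlay = €368.5 thousand.

Without the subsidy, 87 − 5P = 6P + 10 gives 11P = 77, so P* = €7 and Q* = 52.
With a per-unit subsidy paid to consumers, each effectively pays P − 5.5, so demand becomes Qd = 87 − 5(P − 5.5).
New equilibrium: consumers pay €4, producers receive €9.5, Q = 67. (Wedge: Pb − Ps = −5.5.)
Outlay = t · Q = 5.5 · 67 = €368.5.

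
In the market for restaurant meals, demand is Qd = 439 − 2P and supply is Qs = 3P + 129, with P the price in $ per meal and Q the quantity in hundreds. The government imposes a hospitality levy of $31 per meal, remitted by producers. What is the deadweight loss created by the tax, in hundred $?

Deadweight loss = $576.6 hundred.

Without the tax, 439 − 2P = 3P + 129 gives 5P = 310, so P* = $62 and Q* = 315.
With the tax collected from producers, supply shifts: Qs = 3(P − 31) + 129.
Solving gives Q = 277.8 with consumers paying $80.6 and producers receiving $49.6 (the $31 wedge).
Quantity falls by |ΔQ| = |315 − 277.8| = 37.2.
DWL = ½ · t · |ΔQ| = ½ · 31 · 37.2 = $576.6.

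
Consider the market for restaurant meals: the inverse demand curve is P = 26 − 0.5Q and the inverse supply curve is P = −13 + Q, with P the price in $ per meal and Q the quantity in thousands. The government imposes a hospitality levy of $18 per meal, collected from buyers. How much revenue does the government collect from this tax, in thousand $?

Tax revenue = $252 thousand.

Inverting to Q(P) form: Qd = 52 − 2P; Qs = P + 13.
Without the tax, 52 − 2P = P + 13 gives 3P = 39, so P* = $13 and Q* = 26.
With the tax collected from buyers, demand (in seller-price terms) shifts: Qd = 52 − 2(P + 18).
New equilibrium: buyers pay $19, producers receive $1, Q = 14. (Wedge: Pb − Ps = 18.)
Revenue = t · Q = 18 · 14 = $252.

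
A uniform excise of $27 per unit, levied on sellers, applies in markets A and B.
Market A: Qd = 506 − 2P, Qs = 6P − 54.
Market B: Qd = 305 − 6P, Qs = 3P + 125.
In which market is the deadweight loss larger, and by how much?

Market A: pre-tax P* = $70, Q* = 366; post-tax Q = 325.5; deadweight loss = $546.75.
Market B: pre-tax P* = $20, Q* = 185; post-tax Q = 131; deadweight loss = $729.
Difference: $546.75 vs $729 → market B is larger by $182.25.

Market B, by $182.25.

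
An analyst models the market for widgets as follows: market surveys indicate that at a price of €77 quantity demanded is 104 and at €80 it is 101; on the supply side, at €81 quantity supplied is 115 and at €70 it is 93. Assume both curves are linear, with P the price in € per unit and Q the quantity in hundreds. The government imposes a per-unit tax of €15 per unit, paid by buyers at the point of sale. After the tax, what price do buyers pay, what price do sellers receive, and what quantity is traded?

Demand slope: (101 − 104)/(80 − 77) = -1, so Qd = 181 − P.
Supply slope: (93 − 115)/(70 − 81) = 2, so Qs = 2P − 47.
Without the tax, 181 − P = 2P − 47 gives 3P = 228, so P* = €76 and Q* = 105.
With the tax collected from buyers, demand (in seller-price terms) shifts: Qd = 181 − (P + 15).
Solving gives Q = 95 with buyers paying €86 and sellers receiving €71 (the €15 wedge).

Buyers pay €86; sellers receive €71; quantity = 95.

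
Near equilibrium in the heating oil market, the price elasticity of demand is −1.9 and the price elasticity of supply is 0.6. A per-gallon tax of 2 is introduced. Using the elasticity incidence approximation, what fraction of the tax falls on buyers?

Buyers' share ≈ 0.24.

Incidence ratio: buyers' share ≈ εs / (εs + |εd|) = 0.6 / (0.6 + 1.9) = 0.24.
Supply is the less elastic side, so buyers bear the smaller share.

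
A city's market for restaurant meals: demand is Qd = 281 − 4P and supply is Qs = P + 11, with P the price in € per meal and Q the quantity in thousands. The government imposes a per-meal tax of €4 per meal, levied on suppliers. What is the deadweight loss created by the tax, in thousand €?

Without the tax, 281 − 4P = P + 11 gives 5P = 270, so P* = €54 and Q* = 65.
With the tax collected from suppliers, supply shifts: Qs = (P − 4) + 11.
New equilibrium: consumers pay €54.8, suppliers receive €50.8, Q = 61.8. (Wedge: Pb − Ps = 4.)
Quantity falls by |ΔQ| = |65 − 61.8| = 3.2.
DWL = ½ · t · |ΔQ| = ½ · 4 · 3.2 = €6.4.

Deadweight loss = €6.4 thousand.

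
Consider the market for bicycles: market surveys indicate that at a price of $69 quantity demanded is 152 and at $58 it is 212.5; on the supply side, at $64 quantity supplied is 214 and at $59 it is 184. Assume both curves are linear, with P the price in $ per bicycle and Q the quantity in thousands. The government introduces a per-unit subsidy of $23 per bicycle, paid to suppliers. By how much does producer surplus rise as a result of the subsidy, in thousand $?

Demand slope: (212.5 − 152)/(58 − 69) = -5.5, so Qd = 531.5 − 5.5P.
Supply slope: (184 − 214)/(59 − 64) = 6, so Qs = 6P − 170.
Without the subsidy, 531.5 − 5.5P = 6P − 170 gives 11.5P = 701.5, so P* = $61 and Q* = 196.
With a per-unit subsidy paid to suppliers, each receives P + 23 per unit sold, so supply becomes Qs = 6(P + 23) − 170.
New equilibrium: consumers pay $49, suppliers receive $72, Q = 262. (Wedge: Pb − Ps = −23.)
ΔPS is the trapezoid between Q = 262 and Q = 196 of height $11: ½ · (196 + 262) · 11 = $2519.

Producer surplus rises by $2519 thousand.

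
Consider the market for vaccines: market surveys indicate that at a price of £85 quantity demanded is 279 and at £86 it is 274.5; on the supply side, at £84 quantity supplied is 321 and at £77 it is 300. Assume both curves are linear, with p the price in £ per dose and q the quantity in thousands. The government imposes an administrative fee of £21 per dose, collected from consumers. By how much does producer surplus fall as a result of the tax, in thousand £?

Producer surplus falls by £3617.46 thousand.

Demand slope: (274.5 − 279)/(86 − 85) = -4.5, so qd = 661.5 − 4.5p.
Supply slope: (300 − 321)/(77 − 84) = 3, so qs = 3p + 69.
Without the tax, 661.5 − 4.5p = 3p + 69 gives 7.5p = 592.5, so p* = £79 and q* = 306.
With the tax collected from consumers, demand (in seller-price terms) shifts: qd = 661.5 − 4.5(p + 21).
New equilibrium: consumers pay £87.4, suppliers receive £66.4, q = 268.2. (Wedge: pb − ps = 21.)
ΔPS is the trapezoid between Q = 268.2 and Q = 306 of height £12.6: ½ · (306 + 268.2) · 12.6 = £3617.46.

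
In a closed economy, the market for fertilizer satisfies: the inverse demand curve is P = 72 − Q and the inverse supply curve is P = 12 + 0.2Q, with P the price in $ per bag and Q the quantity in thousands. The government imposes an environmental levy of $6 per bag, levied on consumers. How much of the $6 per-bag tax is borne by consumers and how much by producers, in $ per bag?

Rewrite in direct form: Qd = 72 − P and Qs = 5P − 60.
Without the tax, 72 − P = 5P − 60 gives 6P = 132, so P* = $22 and Q* = 50.
With the tax collected from consumers, demand (in seller-price terms) shifts: Qd = 72 − (P + 6).
New equilibrium: consumers pay $27, producers receive $21, Q = 45. (Wedge: Pb − Ps = 6.)
Burden on consumers: $5; on producers: $1. (They sum to $6.)
The less price-elastic side of the market bears the larger share of a per-unit tax.

Consumers bear $5 per bag; producers bear $1 per bag.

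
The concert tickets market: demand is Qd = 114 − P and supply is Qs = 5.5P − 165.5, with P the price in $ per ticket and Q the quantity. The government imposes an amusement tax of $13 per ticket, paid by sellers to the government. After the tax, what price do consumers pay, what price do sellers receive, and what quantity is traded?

Consumers pay $54; sellers receive $41; quantity = 60.

Without the tax, 114 − P = 5.5P − 165.5 gives 6.5P = 279.5, so P* = $43 and Q* = 71.
With the tax collected from sellers, supply shifts: Qs = 5.5(P − 13) − 165.5.
Solving gives Q = 60 with consumers paying $54 and sellers receiving $41 (the $13 wedge).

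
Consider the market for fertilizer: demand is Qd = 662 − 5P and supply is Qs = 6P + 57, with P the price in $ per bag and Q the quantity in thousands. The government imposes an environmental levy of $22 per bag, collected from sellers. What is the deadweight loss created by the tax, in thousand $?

Deadweight loss = $660 thousand.

Without the tax, 662 − 5P = 6P + 57 gives 11P = 605, so P* = $55 and Q* = 387.
With the tax collected from sellers, supply shifts: Qs = 6(P − 22) + 57.
New equilibrium: consumers pay $67, sellers receive $45, Q = 327. (Wedge: Pb − Ps = 22.)
Quantity falls by |ΔQ| = |387 − 327| = 60.
DWL = ½ · t · |ΔQ| = ½ · 22 · 60 = $660.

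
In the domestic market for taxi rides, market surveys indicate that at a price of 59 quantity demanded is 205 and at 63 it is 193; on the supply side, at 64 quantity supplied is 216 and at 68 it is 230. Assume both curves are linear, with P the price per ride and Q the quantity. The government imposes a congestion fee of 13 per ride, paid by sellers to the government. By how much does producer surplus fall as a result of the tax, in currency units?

Producer surplus falls by 1149.

Demand slope: (193 − 205)/(63 − 59) = -3, so Qd = 382 − 3P.
Supply slope: (230 − 216)/(68 − 64) = 3.5, so Qs = 3.5P − 8.
Before the tax: set 382 − 3P = 3.5P − 8 → P* = 60, Q* = 202.
With the tax collected from sellers, supply shifts: Qs = 3.5(P − 13) − 8.
Solving gives Q = 181 with buyers paying 67 and sellers receiving 54 (the 13 wedge).
ΔPS is the trapezoid between Q = 181 and Q = 202 of height 6: ½ · (202 + 181) · 6 = 1149.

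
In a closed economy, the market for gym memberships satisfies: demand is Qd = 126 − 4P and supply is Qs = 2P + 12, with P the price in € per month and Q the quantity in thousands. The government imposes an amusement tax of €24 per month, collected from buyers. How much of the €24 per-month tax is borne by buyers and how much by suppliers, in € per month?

Without the tax, 126 − 4P = 2P + 12 gives 6P = 114, so P* = €19 and Q* = 50.
With the tax collected from buyers, demand (in seller-price terms) shifts: Qd = 126 − 4(P + 24).
New equilibrium: buyers pay €27, suppliers receive €3, Q = 18. (Wedge: Pb − Ps = 24.)
Burden on buyers: €8; on suppliers: €16. (They sum to €24.)
The less price-elastic side of the market bears the larger share of a per-unit tax.

Buyers bear €8 per month; suppliers bear €16 per month.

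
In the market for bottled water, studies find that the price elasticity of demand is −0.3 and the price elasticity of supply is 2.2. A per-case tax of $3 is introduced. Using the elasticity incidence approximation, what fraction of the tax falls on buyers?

Incidence ratio: buyers' share ≈ εs / (εs + |εd|) = 2.2 / (2.2 + 0.3) = 0.88.
Supply is the more elastic side, so buyers bear the larger share.

Buyers' share ≈ 0.88.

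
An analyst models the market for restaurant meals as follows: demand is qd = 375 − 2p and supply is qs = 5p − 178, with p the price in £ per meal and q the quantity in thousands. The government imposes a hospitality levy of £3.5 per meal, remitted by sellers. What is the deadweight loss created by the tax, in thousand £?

Before the tax: set 375 − 2p = 5p − 178 → p* = £79, q* = 217.
With the tax collected from sellers, supply shifts: qs = 5(p − 3.5) − 178.
Solving gives q = 212 with consumers paying £81.5 and sellers receiving £78 (the £3.5 wedge).
Quantity falls by |ΔQ| = |217 − 212| = 5.
DWL = ½ · t · |ΔQ| = ½ · 3.5 · 5 = £8.75.

Deadweight loss = £8.75 thousand.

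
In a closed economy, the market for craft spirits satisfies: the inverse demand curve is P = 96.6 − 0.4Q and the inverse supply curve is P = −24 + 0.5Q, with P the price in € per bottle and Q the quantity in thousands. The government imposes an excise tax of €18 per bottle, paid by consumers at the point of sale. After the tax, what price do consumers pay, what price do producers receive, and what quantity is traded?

Rewrite in direct form: Qd = 241.5 − 2.5P and Qs = 2P + 48.
Before the tax: set 241.5 − 2.5P = 2P + 48 → P* = €43, Q* = 134.
With the tax collected from consumers, demand (in seller-price terms) shifts: Qd = 241.5 − 2.5(P + 18).
New equilibrium: consumers pay €51, producers receive €33, Q = 114. (Wedge: Pb − Ps = 18.)
The less price-elastic side of the market bears the larger share of a per-unit tax.

Consumers pay €51; producers receive €33; quantity = 114.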